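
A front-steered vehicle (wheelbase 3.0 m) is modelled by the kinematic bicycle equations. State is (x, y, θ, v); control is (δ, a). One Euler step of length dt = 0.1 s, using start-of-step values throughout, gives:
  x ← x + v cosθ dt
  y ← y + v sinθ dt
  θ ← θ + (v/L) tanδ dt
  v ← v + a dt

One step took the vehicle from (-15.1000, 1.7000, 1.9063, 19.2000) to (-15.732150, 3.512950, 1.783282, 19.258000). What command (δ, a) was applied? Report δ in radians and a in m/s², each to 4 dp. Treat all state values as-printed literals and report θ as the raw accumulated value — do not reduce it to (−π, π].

a = (v'−v)/dt = (0.058000)/0.1 = 0.5800
Δθ = θ'−θ = -0.123018;  (v·dt/L) = 19.2000·0.1/3.0 = 0.640000
tan δ = Δθ·L/(v·dt) = -0.192216  →  δ = -0.1899

δ = -0.1899, a = 0.5800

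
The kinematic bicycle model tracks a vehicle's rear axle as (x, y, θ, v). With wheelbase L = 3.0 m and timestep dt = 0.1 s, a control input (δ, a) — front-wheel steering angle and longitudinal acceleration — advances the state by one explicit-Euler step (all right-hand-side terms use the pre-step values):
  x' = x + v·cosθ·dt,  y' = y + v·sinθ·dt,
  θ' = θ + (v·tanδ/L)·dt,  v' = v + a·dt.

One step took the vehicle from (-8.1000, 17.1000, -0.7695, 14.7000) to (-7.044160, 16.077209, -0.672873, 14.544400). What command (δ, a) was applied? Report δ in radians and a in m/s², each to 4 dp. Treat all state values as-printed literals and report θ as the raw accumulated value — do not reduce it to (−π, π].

a = (v'−v)/dt = (-0.155600)/0.1 = -1.5560
Δθ = θ'−θ = 0.096627;  (v·dt/L) = 14.7000·0.1/3.0 = 0.490000
tan δ = Δθ·L/(v·dt) = 0.197198  →  δ = 0.1947

δ = 0.1947, a = -1.5560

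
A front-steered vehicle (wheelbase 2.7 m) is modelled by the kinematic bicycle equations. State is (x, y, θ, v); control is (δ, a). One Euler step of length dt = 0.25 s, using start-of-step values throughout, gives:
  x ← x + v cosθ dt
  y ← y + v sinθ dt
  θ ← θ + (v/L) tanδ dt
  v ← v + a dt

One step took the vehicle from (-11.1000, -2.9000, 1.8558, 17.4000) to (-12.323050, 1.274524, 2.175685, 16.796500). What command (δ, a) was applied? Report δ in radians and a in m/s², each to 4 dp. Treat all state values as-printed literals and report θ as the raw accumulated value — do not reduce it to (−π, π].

δ = 0.1960, a = -2.4140

a = (v'−v)/dt = (-0.603500)/0.25 = -2.4140
Δθ = θ'−θ = 0.319885;  (v·dt/L) = 17.4000·0.25/2.7 = 1.611111
tan δ = Δθ·L/(v·dt) = 0.198549  →  δ = 0.1960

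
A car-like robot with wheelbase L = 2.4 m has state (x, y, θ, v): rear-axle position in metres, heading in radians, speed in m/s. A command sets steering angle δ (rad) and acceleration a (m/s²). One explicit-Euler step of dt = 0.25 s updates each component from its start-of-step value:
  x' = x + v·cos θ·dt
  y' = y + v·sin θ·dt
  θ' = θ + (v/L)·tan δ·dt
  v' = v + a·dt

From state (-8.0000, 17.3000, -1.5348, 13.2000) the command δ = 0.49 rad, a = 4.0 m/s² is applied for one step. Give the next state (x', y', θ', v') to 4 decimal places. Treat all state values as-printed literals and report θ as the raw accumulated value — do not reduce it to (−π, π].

(-7.8812, 14.0021, -0.8014, 14.2000)

x' = -8.0000 + 13.2000·cos(-1.5348)·0.25 = -7.8812
y' = 17.3000 + 13.2000·sin(-1.5348)·0.25 = 14.0021
θ' = -1.5348 + (13.2000/2.4)·tan(0.49)·0.25 = -0.8014
v' = 13.2000 + 4.0000·0.25 = 14.2000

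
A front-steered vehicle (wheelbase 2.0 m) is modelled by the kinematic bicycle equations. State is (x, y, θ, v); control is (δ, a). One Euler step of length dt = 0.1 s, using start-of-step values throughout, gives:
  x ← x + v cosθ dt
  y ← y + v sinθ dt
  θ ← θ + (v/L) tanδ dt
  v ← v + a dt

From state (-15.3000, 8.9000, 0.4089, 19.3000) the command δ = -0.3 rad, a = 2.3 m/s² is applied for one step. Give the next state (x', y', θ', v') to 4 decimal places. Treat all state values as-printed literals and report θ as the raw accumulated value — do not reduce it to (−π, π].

x' = -15.3000 + 19.3000·cos(0.4089)·0.1 = -13.5291
y' = 8.9000 + 19.3000·sin(0.4089)·0.1 = 9.6674
θ' = 0.4089 + (19.3000/2.0)·tan(-0.3)·0.1 = 0.1104
v' = 19.3000 + 2.3000·0.1 = 19.5300

(-13.5291, 9.6674, 0.1104, 19.5300)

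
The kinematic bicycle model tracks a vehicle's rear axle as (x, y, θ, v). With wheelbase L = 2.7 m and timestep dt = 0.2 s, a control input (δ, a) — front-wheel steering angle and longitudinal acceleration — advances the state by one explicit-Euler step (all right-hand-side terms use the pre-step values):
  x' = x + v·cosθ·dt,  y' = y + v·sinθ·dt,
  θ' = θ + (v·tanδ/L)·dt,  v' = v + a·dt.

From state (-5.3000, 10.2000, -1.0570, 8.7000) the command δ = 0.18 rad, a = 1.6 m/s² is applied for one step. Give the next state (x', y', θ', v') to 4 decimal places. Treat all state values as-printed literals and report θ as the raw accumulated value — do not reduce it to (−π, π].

(-4.4448, 8.6847, -0.9397, 9.0200)

x' = -5.3000 + 8.7000·cos(-1.0570)·0.2 = -4.4448
y' = 10.2000 + 8.7000·sin(-1.0570)·0.2 = 8.6847
θ' = -1.0570 + (8.7000/2.7)·tan(0.18)·0.2 = -0.9397
v' = 8.7000 + 1.6000·0.2 = 9.0200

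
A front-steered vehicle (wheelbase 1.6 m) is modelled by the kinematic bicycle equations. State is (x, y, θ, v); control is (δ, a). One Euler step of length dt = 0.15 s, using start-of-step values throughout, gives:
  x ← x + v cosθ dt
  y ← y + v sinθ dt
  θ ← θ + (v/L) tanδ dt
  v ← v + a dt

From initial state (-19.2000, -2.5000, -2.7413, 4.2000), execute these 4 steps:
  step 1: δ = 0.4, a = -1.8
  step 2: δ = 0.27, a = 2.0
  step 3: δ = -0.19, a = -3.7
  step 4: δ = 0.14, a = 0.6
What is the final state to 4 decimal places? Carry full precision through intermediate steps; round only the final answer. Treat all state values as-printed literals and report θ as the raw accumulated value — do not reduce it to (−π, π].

after step 1 (δ=0.4, a=-1.8): (-19.780197, -2.745503, -2.574825, 3.930000)
after step 2 (δ=0.27, a=2.0): (-20.277523, -3.062010, -2.472857, 4.230000)
after step 3 (δ=-0.19, a=-3.7): (-20.775356, -3.455397, -2.549124, 3.675000)
after step 4 (δ=0.14, a=0.6): (-21.232653, -3.763221, -2.500572, 3.765000)

(-21.2327, -3.7632, -2.5006, 3.7650)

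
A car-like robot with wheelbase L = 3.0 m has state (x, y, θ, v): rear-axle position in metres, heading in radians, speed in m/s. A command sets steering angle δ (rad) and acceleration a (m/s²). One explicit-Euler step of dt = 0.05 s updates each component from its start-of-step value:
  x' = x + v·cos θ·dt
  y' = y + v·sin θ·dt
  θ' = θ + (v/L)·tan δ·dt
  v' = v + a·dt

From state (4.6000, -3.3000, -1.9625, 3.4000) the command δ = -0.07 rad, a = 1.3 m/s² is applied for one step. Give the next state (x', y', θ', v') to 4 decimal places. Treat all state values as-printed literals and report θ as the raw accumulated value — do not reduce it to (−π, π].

x' = 4.6000 + 3.4000·cos(-1.9625)·0.05 = 4.5351
y' = -3.3000 + 3.4000·sin(-1.9625)·0.05 = -3.4571
θ' = -1.9625 + (3.4000/3.0)·tan(-0.07)·0.05 = -1.9665
v' = 3.4000 + 1.3000·0.05 = 3.4650

(4.5351, -3.4571, -1.9665, 3.4650)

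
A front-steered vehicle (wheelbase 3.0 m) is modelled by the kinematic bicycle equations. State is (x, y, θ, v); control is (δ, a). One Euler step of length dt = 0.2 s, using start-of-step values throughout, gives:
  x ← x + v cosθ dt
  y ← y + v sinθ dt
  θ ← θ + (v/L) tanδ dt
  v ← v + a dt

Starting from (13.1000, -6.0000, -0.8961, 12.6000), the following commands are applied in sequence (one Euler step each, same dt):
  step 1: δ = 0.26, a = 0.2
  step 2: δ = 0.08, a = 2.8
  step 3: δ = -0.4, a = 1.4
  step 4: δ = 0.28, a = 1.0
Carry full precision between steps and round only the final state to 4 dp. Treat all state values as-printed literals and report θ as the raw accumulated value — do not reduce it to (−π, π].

(20.3309, -13.2794, -0.7187, 13.6800)

after step 1 (δ=0.26, a=0.2): (14.674144, -7.967860, -0.672642, 12.640000)
after step 2 (δ=0.08, a=2.8): (16.651491, -9.542942, -0.605084, 13.200000)
after step 3 (δ=-0.4, a=1.4): (18.822769, -11.044657, -0.977142, 13.480000)
after step 4 (δ=0.28, a=1.0): (20.330894, -13.279377, -0.718727, 13.680000)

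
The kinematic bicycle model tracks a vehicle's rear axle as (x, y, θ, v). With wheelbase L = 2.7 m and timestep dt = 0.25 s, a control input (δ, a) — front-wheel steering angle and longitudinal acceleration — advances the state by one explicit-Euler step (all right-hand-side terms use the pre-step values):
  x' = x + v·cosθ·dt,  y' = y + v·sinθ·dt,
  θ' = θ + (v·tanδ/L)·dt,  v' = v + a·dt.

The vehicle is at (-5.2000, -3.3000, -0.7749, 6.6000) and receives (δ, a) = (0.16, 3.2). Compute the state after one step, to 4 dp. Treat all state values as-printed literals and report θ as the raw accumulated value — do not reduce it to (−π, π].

x' = -5.2000 + 6.6000·cos(-0.7749)·0.25 = -4.0211
y' = -3.3000 + 6.6000·sin(-0.7749)·0.25 = -4.4544
θ' = -0.7749 + (6.6000/2.7)·tan(0.16)·0.25 = -0.6763
v' = 6.6000 + 3.2000·0.25 = 7.4000

(-4.0211, -4.4544, -0.6763, 7.4000)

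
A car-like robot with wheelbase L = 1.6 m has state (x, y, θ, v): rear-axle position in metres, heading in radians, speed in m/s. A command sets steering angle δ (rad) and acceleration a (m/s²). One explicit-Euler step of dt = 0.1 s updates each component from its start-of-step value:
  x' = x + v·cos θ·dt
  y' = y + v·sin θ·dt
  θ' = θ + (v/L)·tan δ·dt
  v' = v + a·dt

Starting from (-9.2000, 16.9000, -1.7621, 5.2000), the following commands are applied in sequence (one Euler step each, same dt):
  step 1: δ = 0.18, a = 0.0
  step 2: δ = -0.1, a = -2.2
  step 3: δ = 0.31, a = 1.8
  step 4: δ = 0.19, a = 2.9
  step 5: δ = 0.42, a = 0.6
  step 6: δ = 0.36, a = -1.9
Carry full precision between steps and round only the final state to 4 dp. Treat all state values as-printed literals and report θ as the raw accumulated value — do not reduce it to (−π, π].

(-9.4025, 13.7780, -1.2921, 5.3200)

after step 1 (δ=0.18, a=0.0): (-9.298872, 16.389486, -1.702960, 5.200000)
after step 2 (δ=-0.1, a=-2.2): (-9.367397, 15.874021, -1.735569, 4.980000)
after step 3 (δ=0.31, a=1.8): (-9.449083, 15.382766, -1.635867, 5.160000)
after step 4 (δ=0.19, a=2.9): (-9.482636, 14.867858, -1.573844, 5.450000)
after step 5 (δ=0.42, a=0.6): (-9.484297, 14.322861, -1.421730, 5.510000)
after step 6 (δ=0.36, a=-1.9): (-9.402465, 13.777971, -1.292106, 5.320000)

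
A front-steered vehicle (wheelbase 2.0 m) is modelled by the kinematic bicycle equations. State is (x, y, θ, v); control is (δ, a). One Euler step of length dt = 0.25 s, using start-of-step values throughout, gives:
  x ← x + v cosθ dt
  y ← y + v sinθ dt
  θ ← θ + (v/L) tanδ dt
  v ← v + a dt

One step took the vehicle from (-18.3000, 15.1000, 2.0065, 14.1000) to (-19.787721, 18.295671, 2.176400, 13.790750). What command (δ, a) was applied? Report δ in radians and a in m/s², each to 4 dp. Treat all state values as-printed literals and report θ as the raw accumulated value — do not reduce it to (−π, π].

a = (v'−v)/dt = (-0.309250)/0.25 = -1.2370
Δθ = θ'−θ = 0.169900;  (v·dt/L) = 14.1000·0.25/2.0 = 1.762500
tan δ = Δθ·L/(v·dt) = 0.096397  →  δ = 0.0961

δ = 0.0961, a = -1.2370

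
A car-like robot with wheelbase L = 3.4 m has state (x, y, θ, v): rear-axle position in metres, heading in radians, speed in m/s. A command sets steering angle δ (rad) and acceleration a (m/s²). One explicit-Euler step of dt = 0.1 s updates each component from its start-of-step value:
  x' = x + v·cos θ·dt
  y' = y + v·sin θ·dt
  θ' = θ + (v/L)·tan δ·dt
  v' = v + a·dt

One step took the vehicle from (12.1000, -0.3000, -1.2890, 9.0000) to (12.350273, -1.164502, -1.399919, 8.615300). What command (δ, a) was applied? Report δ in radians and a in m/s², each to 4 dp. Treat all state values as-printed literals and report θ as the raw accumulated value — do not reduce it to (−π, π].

a = (v'−v)/dt = (-0.384700)/0.1 = -3.8470
Δθ = θ'−θ = -0.110919;  (v·dt/L) = 9.0000·0.1/3.4 = 0.264706
tan δ = Δθ·L/(v·dt) = -0.419027  →  δ = -0.3968

δ = -0.3968, a = -3.8470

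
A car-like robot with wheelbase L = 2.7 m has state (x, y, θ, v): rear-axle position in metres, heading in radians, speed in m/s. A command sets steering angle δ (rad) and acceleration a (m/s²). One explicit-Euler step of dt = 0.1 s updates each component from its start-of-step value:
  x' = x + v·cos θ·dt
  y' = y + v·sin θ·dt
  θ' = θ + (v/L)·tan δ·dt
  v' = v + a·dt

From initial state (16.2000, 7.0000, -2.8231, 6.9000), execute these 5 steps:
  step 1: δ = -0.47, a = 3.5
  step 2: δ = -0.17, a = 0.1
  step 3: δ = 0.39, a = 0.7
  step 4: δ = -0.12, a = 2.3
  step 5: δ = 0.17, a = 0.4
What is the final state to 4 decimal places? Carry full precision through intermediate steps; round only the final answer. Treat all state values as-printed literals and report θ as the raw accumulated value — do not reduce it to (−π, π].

(12.6666, 6.1960, -2.8731, 7.6000)

after step 1 (δ=-0.47, a=3.5): (15.544701, 6.783937, -2.952914, 7.250000)
after step 2 (δ=-0.17, a=0.1): (14.832568, 6.647954, -2.999007, 7.260000)
after step 3 (δ=0.39, a=0.7): (14.113935, 6.544787, -2.888478, 7.330000)
after step 4 (δ=-0.12, a=2.3): (13.404291, 6.361229, -2.921214, 7.560000)
after step 5 (δ=0.17, a=0.4): (12.666575, 6.195968, -2.873150, 7.600000)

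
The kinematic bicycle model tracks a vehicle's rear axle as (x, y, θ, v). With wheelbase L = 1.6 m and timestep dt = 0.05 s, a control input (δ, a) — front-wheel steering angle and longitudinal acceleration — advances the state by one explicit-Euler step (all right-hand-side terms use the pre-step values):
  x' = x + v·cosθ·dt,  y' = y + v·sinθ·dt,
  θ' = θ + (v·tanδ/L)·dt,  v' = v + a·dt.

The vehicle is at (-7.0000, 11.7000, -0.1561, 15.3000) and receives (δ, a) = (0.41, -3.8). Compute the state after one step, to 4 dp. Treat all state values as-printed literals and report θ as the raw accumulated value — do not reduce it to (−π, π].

(-6.2443, 11.5811, 0.0517, 15.1100)

x' = -7.0000 + 15.3000·cos(-0.1561)·0.05 = -6.2443
y' = 11.7000 + 15.3000·sin(-0.1561)·0.05 = 11.5811
θ' = -0.1561 + (15.3000/1.6)·tan(0.41)·0.05 = 0.0517
v' = 15.3000 − 3.8000·0.05 = 15.1100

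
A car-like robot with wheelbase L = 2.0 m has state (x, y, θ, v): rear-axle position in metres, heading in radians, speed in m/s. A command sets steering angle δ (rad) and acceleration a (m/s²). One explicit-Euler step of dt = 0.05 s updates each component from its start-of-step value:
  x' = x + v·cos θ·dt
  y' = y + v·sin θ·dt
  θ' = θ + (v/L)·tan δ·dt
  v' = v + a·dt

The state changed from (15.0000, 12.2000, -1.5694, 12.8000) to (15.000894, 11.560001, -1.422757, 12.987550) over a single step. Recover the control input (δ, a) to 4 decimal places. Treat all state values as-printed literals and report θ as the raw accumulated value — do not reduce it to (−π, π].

δ = 0.4297, a = 3.7510

a = (v'−v)/dt = (0.187550)/0.05 = 3.7510
Δθ = θ'−θ = 0.146643;  (v·dt/L) = 12.8000·0.05/2.0 = 0.320000
tan δ = Δθ·L/(v·dt) = 0.458259  →  δ = 0.4297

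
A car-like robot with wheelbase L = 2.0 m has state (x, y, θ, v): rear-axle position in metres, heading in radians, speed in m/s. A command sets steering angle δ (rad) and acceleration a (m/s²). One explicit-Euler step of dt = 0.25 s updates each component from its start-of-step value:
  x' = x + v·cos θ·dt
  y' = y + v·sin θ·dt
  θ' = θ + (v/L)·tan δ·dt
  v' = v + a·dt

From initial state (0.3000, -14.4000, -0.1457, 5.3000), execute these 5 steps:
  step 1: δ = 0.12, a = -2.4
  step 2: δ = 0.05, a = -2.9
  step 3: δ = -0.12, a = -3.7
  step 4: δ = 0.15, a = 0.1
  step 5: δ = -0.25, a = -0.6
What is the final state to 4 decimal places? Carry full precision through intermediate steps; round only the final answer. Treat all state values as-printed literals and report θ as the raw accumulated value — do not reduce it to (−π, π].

(5.3036, -14.8089, -0.1369, 2.9250)

after step 1 (δ=0.12, a=-2.4): (1.610961, -14.592370, -0.065816, 4.700000)
after step 2 (δ=0.05, a=-2.9): (2.783417, -14.669648, -0.036417, 3.975000)
after step 3 (δ=-0.12, a=-3.7): (3.776508, -14.705829, -0.096330, 3.050000)
after step 4 (δ=0.15, a=0.1): (4.535473, -14.779167, -0.038709, 3.075000)
after step 5 (δ=-0.25, a=-0.6): (5.303647, -14.808918, -0.136856, 2.925000)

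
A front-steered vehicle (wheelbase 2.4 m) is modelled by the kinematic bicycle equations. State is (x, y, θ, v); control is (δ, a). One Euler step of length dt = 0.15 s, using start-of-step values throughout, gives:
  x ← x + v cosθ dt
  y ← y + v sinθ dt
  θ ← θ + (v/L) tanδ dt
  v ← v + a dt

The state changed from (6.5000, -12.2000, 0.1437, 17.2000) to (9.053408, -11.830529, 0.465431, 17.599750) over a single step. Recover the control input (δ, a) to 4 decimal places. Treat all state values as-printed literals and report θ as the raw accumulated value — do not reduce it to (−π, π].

δ = 0.2908, a = 2.6650

a = (v'−v)/dt = (0.399750)/0.15 = 2.6650
Δθ = θ'−θ = 0.321731;  (v·dt/L) = 17.2000·0.15/2.4 = 1.075000
tan δ = Δθ·L/(v·dt) = 0.299285  →  δ = 0.2908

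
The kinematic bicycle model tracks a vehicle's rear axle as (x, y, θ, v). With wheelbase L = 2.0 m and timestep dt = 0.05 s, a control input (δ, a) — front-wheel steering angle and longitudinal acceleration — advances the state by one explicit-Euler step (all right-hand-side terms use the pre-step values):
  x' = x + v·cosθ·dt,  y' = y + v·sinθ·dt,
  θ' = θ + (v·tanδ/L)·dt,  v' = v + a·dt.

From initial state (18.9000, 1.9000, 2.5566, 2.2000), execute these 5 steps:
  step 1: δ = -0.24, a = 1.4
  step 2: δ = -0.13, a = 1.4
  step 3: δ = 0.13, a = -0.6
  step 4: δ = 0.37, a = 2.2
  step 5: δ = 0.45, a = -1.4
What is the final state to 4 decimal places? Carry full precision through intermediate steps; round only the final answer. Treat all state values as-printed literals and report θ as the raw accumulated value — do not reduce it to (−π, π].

after step 1 (δ=-0.24, a=1.4): (18.808291, 1.960741, 2.543141, 2.270000)
after step 2 (δ=-0.13, a=1.4): (18.714517, 2.024683, 2.535721, 2.340000)
after step 3 (δ=0.13, a=-0.6): (18.618342, 2.091312, 2.543369, 2.310000)
after step 4 (δ=0.37, a=2.2): (18.522900, 2.156359, 2.565768, 2.420000)
after step 5 (δ=0.45, a=-1.4): (18.421412, 2.222247, 2.594993, 2.350000)

(18.4214, 2.2222, 2.5950, 2.3500)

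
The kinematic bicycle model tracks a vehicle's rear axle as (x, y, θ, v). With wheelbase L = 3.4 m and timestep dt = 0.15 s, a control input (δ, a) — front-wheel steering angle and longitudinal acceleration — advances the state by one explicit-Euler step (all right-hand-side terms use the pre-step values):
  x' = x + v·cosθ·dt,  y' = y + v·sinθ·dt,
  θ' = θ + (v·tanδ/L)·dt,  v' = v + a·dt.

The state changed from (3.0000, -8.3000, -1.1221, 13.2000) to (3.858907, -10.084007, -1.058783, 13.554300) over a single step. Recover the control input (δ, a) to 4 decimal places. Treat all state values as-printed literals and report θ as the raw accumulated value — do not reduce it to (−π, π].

a = (v'−v)/dt = (0.354300)/0.15 = 2.3620
Δθ = θ'−θ = 0.063317;  (v·dt/L) = 13.2000·0.15/3.4 = 0.582353
tan δ = Δθ·L/(v·dt) = 0.108726  →  δ = 0.1083

δ = 0.1083, a = 2.3620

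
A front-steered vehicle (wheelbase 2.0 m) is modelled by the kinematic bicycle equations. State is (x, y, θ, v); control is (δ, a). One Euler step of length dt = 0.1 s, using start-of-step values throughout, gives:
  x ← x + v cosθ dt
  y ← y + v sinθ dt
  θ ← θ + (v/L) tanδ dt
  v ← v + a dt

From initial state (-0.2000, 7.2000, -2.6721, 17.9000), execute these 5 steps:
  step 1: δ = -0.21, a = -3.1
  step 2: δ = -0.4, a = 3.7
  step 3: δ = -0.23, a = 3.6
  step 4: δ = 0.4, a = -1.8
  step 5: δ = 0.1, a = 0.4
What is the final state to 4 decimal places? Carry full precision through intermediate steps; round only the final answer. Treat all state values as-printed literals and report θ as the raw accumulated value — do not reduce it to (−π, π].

after step 1 (δ=-0.21, a=-3.1): (-1.796318, 6.390143, -2.862862, 17.590000)
after step 2 (δ=-0.4, a=3.7): (-3.487431, 5.906181, -3.234709, 17.960000)
after step 3 (δ=-0.23, a=3.6): (-5.275650, 6.073176, -3.444970, 18.320000)
after step 4 (δ=0.4, a=-1.8): (-7.023988, 6.620477, -3.057691, 18.140000)
after step 5 (δ=0.1, a=0.4): (-8.831607, 6.468458, -2.966688, 18.180000)

(-8.8316, 6.4685, -2.9667, 18.1800)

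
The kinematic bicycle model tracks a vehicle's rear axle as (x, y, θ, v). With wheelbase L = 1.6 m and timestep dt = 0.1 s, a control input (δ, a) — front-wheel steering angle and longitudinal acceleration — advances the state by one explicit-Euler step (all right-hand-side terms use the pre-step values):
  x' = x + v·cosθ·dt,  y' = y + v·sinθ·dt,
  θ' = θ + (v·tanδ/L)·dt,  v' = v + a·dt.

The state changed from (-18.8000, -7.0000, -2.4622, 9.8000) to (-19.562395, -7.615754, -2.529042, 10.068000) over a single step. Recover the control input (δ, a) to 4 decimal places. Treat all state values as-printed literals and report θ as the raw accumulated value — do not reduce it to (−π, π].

δ = -0.1087, a = 2.6800

a = (v'−v)/dt = (0.268000)/0.1 = 2.6800
Δθ = θ'−θ = -0.066842;  (v·dt/L) = 9.8000·0.1/1.6 = 0.612500
tan δ = Δθ·L/(v·dt) = -0.109130  →  δ = -0.1087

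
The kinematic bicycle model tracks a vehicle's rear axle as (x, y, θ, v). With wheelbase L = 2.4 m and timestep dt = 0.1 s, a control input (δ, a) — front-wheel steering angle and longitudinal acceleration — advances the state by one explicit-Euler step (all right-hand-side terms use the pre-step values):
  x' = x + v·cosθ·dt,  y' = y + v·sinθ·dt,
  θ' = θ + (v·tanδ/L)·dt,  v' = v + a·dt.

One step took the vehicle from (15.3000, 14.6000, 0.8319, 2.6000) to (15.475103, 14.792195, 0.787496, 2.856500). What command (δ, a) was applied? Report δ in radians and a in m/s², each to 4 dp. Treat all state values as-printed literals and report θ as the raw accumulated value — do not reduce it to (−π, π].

δ = -0.3890, a = 2.5650

a = (v'−v)/dt = (0.256500)/0.1 = 2.5650
Δθ = θ'−θ = -0.044404;  (v·dt/L) = 2.6000·0.1/2.4 = 0.108333
tan δ = Δθ·L/(v·dt) = -0.409883  →  δ = -0.3890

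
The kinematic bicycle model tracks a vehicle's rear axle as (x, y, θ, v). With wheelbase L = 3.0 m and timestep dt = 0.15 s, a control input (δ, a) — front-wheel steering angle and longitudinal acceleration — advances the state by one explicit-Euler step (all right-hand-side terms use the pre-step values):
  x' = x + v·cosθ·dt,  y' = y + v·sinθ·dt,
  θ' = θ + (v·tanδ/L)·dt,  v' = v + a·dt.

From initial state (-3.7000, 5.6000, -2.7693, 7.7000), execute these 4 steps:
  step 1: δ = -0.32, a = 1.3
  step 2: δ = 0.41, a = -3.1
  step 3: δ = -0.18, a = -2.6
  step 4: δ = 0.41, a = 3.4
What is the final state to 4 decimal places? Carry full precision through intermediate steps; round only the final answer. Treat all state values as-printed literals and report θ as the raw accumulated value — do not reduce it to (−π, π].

after step 1 (δ=-0.32, a=1.3): (-4.775878, 5.179866, -2.896885, 7.895000)
after step 2 (δ=0.41, a=-3.1): (-5.924847, 4.892955, -2.725314, 7.430000)
after step 3 (δ=-0.18, a=-2.6): (-6.944169, 4.442296, -2.792916, 7.040000)
after step 4 (δ=0.41, a=3.4): (-7.936624, 4.081509, -2.639926, 7.550000)

(-7.9366, 4.0815, -2.6399, 7.5500)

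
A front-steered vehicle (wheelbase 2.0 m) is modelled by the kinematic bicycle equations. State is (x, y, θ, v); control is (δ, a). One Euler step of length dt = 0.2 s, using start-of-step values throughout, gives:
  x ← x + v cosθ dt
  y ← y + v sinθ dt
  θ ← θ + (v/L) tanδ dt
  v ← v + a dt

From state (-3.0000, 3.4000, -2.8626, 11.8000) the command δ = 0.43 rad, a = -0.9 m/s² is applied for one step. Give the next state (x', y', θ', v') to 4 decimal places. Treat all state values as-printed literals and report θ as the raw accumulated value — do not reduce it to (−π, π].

(-5.2687, 2.7501, -2.3214, 11.6200)

x' = -3.0000 + 11.8000·cos(-2.8626)·0.2 = -5.2687
y' = 3.4000 + 11.8000·sin(-2.8626)·0.2 = 2.7501
θ' = -2.8626 + (11.8000/2.0)·tan(0.43)·0.2 = -2.3214
v' = 11.8000 − 0.9000·0.2 = 11.6200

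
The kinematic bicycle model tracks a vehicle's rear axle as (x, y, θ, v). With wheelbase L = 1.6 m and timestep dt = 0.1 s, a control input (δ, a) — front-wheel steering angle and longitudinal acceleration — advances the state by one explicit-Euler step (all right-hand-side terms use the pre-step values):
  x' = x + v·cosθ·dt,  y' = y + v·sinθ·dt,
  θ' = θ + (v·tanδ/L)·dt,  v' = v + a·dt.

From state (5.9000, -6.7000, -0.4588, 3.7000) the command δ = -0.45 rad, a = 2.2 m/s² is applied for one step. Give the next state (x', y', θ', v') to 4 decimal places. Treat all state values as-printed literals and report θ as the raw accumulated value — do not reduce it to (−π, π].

(6.2317, -6.8639, -0.5705, 3.9200)

x' = 5.9000 + 3.7000·cos(-0.4588)·0.1 = 6.2317
y' = -6.7000 + 3.7000·sin(-0.4588)·0.1 = -6.8639
θ' = -0.4588 + (3.7000/1.6)·tan(-0.45)·0.1 = -0.5705
v' = 3.7000 + 2.2000·0.1 = 3.9200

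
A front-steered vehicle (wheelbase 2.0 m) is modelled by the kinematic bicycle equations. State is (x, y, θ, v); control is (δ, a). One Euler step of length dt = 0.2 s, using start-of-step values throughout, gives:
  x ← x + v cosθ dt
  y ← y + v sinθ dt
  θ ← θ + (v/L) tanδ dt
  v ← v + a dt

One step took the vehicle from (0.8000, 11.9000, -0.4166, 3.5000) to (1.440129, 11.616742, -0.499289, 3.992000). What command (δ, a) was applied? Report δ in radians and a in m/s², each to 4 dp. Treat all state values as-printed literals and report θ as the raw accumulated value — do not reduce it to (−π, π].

δ = -0.2320, a = 2.4600

a = (v'−v)/dt = (0.492000)/0.2 = 2.4600
Δθ = θ'−θ = -0.082689;  (v·dt/L) = 3.5000·0.2/2.0 = 0.350000
tan δ = Δθ·L/(v·dt) = -0.236254  →  δ = -0.2320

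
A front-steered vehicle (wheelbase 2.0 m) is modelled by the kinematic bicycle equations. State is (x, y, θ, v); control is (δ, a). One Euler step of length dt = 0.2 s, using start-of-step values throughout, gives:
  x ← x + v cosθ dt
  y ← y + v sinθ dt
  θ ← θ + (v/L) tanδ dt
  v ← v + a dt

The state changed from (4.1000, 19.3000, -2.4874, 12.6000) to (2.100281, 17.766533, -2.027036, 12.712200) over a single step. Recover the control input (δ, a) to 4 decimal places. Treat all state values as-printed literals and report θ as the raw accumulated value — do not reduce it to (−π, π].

δ = 0.3503, a = 0.5610

a = (v'−v)/dt = (0.112200)/0.2 = 0.5610
Δθ = θ'−θ = 0.460364;  (v·dt/L) = 12.6000·0.2/2.0 = 1.260000
tan δ = Δθ·L/(v·dt) = 0.365368  →  δ = 0.3503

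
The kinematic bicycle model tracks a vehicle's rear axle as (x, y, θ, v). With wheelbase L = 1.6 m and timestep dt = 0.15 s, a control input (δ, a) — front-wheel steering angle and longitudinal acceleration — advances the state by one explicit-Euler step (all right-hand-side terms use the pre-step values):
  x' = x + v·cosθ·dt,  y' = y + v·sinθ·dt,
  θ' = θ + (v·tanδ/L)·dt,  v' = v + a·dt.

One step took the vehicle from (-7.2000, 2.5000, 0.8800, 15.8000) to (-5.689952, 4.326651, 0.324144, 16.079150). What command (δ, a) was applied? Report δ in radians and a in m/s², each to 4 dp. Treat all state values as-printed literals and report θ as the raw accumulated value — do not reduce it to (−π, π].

δ = -0.3590, a = 1.8610

a = (v'−v)/dt = (0.279150)/0.15 = 1.8610
Δθ = θ'−θ = -0.555856;  (v·dt/L) = 15.8000·0.15/1.6 = 1.481250
tan δ = Δθ·L/(v·dt) = -0.375261  →  δ = -0.3590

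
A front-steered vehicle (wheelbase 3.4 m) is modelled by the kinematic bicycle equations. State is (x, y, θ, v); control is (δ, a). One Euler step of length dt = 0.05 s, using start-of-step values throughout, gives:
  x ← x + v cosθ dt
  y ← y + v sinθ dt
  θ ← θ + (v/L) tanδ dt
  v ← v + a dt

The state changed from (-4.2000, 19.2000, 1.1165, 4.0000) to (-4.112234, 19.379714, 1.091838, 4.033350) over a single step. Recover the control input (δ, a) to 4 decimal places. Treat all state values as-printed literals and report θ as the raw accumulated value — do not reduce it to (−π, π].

δ = -0.3970, a = 0.6670

a = (v'−v)/dt = (0.033350)/0.05 = 0.6670
Δθ = θ'−θ = -0.024662;  (v·dt/L) = 4.0000·0.05/3.4 = 0.058824
tan δ = Δθ·L/(v·dt) = -0.419254  →  δ = -0.3970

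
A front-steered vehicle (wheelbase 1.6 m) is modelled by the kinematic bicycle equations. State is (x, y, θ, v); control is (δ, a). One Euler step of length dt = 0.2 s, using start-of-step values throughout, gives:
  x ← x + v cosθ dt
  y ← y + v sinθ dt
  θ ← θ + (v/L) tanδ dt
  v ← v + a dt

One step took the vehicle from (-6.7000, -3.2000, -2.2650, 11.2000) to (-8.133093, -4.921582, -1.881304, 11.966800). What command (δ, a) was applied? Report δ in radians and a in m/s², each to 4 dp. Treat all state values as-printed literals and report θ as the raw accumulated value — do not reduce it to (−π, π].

a = (v'−v)/dt = (0.766800)/0.2 = 3.8340
Δθ = θ'−θ = 0.383696;  (v·dt/L) = 11.2000·0.2/1.6 = 1.400000
tan δ = Δθ·L/(v·dt) = 0.274069  →  δ = 0.2675

δ = 0.2675, a = 3.8340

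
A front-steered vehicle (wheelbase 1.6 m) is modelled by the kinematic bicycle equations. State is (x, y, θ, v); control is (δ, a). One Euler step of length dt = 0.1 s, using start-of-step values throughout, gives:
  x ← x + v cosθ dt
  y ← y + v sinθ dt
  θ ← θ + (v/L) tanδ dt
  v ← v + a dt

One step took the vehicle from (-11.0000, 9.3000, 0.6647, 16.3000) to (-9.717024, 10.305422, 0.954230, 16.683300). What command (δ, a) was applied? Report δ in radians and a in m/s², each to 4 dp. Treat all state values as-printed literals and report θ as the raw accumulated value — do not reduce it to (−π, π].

a = (v'−v)/dt = (0.383300)/0.1 = 3.8330
Δθ = θ'−θ = 0.289530;  (v·dt/L) = 16.3000·0.1/1.6 = 1.018750
tan δ = Δθ·L/(v·dt) = 0.284201  →  δ = 0.2769

δ = 0.2769, a = 3.8330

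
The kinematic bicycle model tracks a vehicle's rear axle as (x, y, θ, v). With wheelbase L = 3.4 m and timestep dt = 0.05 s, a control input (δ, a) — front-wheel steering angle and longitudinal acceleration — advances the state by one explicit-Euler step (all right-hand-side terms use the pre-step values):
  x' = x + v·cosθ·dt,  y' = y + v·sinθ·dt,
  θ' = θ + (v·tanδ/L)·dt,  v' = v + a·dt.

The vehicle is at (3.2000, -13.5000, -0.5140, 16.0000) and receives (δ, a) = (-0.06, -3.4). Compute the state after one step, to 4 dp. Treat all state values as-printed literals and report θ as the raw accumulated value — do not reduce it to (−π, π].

x' = 3.2000 + 16.0000·cos(-0.5140)·0.05 = 3.8966
y' = -13.5000 + 16.0000·sin(-0.5140)·0.05 = -13.8933
θ' = -0.5140 + (16.0000/3.4)·tan(-0.06)·0.05 = -0.5281
v' = 16.0000 − 3.4000·0.05 = 15.8300

(3.8966, -13.8933, -0.5281, 15.8300)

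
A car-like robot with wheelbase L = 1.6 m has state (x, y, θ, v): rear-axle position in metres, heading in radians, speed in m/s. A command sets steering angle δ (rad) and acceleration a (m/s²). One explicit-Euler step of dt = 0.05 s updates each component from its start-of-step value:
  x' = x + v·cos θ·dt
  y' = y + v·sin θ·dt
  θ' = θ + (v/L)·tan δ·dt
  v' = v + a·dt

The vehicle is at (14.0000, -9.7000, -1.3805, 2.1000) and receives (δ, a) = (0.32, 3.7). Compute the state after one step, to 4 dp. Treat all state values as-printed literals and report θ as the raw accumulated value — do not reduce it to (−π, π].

x' = 14.0000 + 2.1000·cos(-1.3805)·0.05 = 14.0199
y' = -9.7000 + 2.1000·sin(-1.3805)·0.05 = -9.8031
θ' = -1.3805 + (2.1000/1.6)·tan(0.32)·0.05 = -1.3588
v' = 2.1000 + 3.7000·0.05 = 2.2850

(14.0199, -9.8031, -1.3588, 2.2850)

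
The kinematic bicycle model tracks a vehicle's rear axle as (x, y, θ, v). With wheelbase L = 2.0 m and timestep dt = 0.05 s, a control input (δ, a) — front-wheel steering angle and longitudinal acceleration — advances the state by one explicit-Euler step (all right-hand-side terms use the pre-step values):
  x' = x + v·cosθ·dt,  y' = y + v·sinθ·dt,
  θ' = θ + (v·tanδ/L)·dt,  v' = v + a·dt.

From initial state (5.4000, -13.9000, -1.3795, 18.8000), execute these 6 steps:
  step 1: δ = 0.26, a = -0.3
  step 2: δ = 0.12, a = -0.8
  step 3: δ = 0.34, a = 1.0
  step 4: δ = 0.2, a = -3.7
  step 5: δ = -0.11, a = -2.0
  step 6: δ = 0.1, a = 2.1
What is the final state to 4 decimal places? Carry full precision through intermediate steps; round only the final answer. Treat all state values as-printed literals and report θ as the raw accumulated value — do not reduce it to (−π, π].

after step 1 (δ=0.26, a=-0.3): (5.578724, -14.822853, -1.254470, 18.785000)
after step 2 (δ=0.12, a=-0.8): (5.870903, -15.715502, -1.197843, 18.745000)
after step 3 (δ=0.34, a=1.0): (6.212407, -16.588321, -1.032073, 18.795000)
after step 4 (δ=0.2, a=-3.7): (6.694537, -17.394969, -0.936824, 18.610000)
after step 5 (δ=-0.11, a=-2.0): (7.245718, -18.144655, -0.988209, 18.510000)
after step 6 (δ=0.1, a=2.1): (7.754915, -18.917486, -0.941780, 18.615000)

(7.7549, -18.9175, -0.9418, 18.6150)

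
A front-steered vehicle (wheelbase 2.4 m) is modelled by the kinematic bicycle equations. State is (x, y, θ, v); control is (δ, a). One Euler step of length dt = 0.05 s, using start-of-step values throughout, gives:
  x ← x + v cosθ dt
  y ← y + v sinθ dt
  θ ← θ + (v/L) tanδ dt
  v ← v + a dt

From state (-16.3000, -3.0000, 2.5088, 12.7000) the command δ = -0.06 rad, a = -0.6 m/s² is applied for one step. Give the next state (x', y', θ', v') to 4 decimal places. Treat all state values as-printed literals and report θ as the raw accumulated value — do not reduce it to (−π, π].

x' = -16.3000 + 12.7000·cos(2.5088)·0.05 = -16.8121
y' = -3.0000 + 12.7000·sin(2.5088)·0.05 = -2.6245
θ' = 2.5088 + (12.7000/2.4)·tan(-0.06)·0.05 = 2.4929
v' = 12.7000 − 0.6000·0.05 = 12.6700

(-16.8121, -2.6245, 2.4929, 12.6700)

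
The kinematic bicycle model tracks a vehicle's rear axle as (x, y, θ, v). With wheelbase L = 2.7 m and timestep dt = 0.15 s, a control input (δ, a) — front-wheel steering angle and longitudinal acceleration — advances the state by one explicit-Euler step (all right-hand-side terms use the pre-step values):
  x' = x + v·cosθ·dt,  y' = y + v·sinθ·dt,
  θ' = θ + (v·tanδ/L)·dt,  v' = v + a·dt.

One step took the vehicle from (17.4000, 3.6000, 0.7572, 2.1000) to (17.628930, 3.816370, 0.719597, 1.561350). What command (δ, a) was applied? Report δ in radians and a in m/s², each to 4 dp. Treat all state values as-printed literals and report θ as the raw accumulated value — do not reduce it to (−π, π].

δ = -0.3118, a = -3.5910

a = (v'−v)/dt = (-0.538650)/0.15 = -3.5910
Δθ = θ'−θ = -0.037603;  (v·dt/L) = 2.1000·0.15/2.7 = 0.116667
tan δ = Δθ·L/(v·dt) = -0.322311  →  δ = -0.3118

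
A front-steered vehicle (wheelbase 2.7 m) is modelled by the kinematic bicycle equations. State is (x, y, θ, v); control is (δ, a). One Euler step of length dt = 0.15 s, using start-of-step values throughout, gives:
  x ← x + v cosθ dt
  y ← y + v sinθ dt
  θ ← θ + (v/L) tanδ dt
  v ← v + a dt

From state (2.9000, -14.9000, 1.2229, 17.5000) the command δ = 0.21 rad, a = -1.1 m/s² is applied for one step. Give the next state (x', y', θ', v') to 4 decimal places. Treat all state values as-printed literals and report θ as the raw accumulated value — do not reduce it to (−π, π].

(3.7949, -12.4323, 1.4301, 17.3350)

x' = 2.9000 + 17.5000·cos(1.2229)·0.15 = 3.7949
y' = -14.9000 + 17.5000·sin(1.2229)·0.15 = -12.4323
θ' = 1.2229 + (17.5000/2.7)·tan(0.21)·0.15 = 1.4301
v' = 17.5000 − 1.1000·0.15 = 17.3350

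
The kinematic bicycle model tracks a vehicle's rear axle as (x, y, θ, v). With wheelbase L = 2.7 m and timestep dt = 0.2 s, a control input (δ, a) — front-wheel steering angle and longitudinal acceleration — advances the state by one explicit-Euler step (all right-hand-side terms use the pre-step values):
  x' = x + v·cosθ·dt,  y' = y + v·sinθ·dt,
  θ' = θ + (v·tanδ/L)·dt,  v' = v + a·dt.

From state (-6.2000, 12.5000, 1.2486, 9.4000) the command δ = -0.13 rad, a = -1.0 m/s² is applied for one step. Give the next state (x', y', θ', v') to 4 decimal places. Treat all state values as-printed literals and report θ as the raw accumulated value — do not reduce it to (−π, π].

x' = -6.2000 + 9.4000·cos(1.2486)·0.2 = -5.6047
y' = 12.5000 + 9.4000·sin(1.2486)·0.2 = 14.2833
θ' = 1.2486 + (9.4000/2.7)·tan(-0.13)·0.2 = 1.1576
v' = 9.4000 − 1.0000·0.2 = 9.2000

(-5.6047, 14.2833, 1.1576, 9.2000)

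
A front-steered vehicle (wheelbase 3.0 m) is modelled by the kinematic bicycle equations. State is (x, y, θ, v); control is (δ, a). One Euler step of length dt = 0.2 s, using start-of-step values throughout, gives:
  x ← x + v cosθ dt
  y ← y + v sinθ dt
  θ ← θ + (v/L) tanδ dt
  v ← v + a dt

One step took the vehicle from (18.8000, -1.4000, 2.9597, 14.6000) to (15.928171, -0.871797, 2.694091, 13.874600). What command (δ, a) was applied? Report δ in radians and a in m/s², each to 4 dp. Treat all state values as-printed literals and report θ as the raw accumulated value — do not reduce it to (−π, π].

δ = -0.2664, a = -3.6270

a = (v'−v)/dt = (-0.725400)/0.2 = -3.6270
Δθ = θ'−θ = -0.265609;  (v·dt/L) = 14.6000·0.2/3.0 = 0.973333
tan δ = Δθ·L/(v·dt) = -0.272886  →  δ = -0.2664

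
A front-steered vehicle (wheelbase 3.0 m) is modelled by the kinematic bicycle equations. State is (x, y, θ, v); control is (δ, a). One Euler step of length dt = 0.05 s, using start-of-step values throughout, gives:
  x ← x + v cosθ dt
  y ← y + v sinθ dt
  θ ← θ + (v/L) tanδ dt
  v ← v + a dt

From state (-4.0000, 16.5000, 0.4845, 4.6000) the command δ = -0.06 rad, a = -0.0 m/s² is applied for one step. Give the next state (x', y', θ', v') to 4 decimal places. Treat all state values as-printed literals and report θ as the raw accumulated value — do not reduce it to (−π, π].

(-3.7965, 16.6071, 0.4799, 4.6000)

x' = -4.0000 + 4.6000·cos(0.4845)·0.05 = -3.7965
y' = 16.5000 + 4.6000·sin(0.4845)·0.05 = 16.6071
θ' = 0.4845 + (4.6000/3.0)·tan(-0.06)·0.05 = 0.4799
v' = 4.6000 + 0.0000·0.05 = 4.6000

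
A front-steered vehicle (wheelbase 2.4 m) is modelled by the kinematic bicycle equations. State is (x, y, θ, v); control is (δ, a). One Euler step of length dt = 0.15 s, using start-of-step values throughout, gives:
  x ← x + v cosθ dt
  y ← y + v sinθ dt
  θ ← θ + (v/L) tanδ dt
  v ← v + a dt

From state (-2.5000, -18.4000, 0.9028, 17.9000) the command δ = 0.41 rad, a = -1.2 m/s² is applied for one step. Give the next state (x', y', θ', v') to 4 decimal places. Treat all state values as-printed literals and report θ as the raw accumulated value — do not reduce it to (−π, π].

(-0.8369, -16.2921, 1.3890, 17.7200)

x' = -2.5000 + 17.9000·cos(0.9028)·0.15 = -0.8369
y' = -18.4000 + 17.9000·sin(0.9028)·0.15 = -16.2921
θ' = 0.9028 + (17.9000/2.4)·tan(0.41)·0.15 = 1.3890
v' = 17.9000 − 1.2000·0.15 = 17.7200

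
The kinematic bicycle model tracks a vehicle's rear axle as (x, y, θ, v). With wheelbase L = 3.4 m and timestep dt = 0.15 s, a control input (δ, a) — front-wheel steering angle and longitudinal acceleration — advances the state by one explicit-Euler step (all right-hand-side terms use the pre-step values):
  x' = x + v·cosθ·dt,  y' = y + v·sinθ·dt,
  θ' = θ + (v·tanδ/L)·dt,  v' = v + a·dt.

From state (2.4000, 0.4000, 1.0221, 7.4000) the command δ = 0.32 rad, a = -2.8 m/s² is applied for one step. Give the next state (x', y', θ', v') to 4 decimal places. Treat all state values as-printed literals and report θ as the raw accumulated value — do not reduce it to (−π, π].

x' = 2.4000 + 7.4000·cos(1.0221)·0.15 = 2.9789
y' = 0.4000 + 7.4000·sin(1.0221)·0.15 = 1.3471
θ' = 1.0221 + (7.4000/3.4)·tan(0.32)·0.15 = 1.1303
v' = 7.4000 − 2.8000·0.15 = 6.9800

(2.9789, 1.3471, 1.1303, 6.9800)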